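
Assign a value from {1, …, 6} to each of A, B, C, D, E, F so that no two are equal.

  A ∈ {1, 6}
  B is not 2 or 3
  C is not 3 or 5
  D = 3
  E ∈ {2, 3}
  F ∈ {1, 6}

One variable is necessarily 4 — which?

D has just one choice, so D = 3. Remove 3 from E.
E must be 2 (only option left). So C can't be 2.
Among the 4 still-open variables, 5 fits only B (and all 4 values in {1, 4, 5, 6} must be used), so B = 5.
The 3 still-open variables together cover exactly {1, 4, 6} — 3 values for 3 variables — and 4 appears only in C's list, so C = 4.

C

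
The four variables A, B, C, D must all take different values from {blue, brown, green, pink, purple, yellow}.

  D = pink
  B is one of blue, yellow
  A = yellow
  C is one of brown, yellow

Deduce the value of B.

A must be yellow (only option left). Remove yellow from B, C.
So B = blue.

blue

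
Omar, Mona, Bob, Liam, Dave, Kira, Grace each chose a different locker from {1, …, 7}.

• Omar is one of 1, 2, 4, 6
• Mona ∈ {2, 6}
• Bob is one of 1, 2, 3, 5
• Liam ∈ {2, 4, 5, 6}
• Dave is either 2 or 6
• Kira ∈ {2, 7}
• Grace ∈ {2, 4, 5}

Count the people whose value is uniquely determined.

Among the 7 variables, 3 fits only Bob (and all 7 values in {1, 2, 3, 4, 5, 6, 7} must be used), so Bob = 3.
The 6 still-open variables draw from only 6 values {1, 2, 4, 5, 6, 7}, so each is used; only Omar can be 1, hence Omar = 1.
The 5 still-open variables draw from only 5 values {2, 4, 5, 6, 7}, so each is used; only Kira can be 7, hence Kira = 7.
Mona and Dave between them cover only {2, 6} — a naked pair. Remove those values from Liam, Grace.
Determined: Omar=1, Bob=3, Kira=7. The other people each still have more than one consistent value. That makes 3.

3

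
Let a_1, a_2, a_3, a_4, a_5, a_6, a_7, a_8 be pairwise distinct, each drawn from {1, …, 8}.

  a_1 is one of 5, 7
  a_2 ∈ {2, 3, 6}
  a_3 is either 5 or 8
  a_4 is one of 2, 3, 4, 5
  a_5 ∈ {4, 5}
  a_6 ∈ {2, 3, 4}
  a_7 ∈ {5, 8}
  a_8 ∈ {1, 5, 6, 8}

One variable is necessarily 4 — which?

a_5

The 8 variables draw from only 8 values {1, 2, 3, 4, 5, 6, 7, 8}, so each is used; only a_8 can be 1, hence a_8 = 1.
Among the 7 still-open variables, 6 fits only a_2 (and all 7 values in {2, 3, 4, 5, 6, 7, 8} must be used), so a_2 = 6.
The 6 still-open variables draw from only 6 values {2, 3, 4, 5, 7, 8}, so each is used; only a_1 can be 7, hence a_1 = 7.
a_3 and a_7 share exactly the 2 values {5, 8}; by pigeonhole those values go to them, so strike 5, 8 from a_4, a_5.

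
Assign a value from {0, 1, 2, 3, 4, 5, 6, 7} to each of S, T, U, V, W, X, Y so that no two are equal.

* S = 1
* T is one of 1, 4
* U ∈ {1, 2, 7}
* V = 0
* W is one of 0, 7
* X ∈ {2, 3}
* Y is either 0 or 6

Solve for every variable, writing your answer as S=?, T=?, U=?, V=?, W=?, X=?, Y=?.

S=1, T=4, U=2, V=0, W=7, X=3, Y=6

S must be 1 (only option left). So T, U can't be 1.
T's domain is down to {4}, so T = 4.
V's domain is down to {0}, so V = 0. Eliminate 0 elsewhere: W, Y.
W has just one choice, so W = 7. So U can't be 7.
Y's domain is down to {6}, so Y = 6.
U has just one choice, so U = 2. Strike 2 from X.
That leaves X = 3.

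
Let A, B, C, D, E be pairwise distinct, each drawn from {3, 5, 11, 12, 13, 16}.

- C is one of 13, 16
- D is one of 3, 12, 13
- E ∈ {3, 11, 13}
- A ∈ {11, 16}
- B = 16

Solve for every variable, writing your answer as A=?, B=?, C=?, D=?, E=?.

A=11, B=16, C=13, D=12, E=3

B's domain is down to {16}, so B = 16. So A, C can't be 16.
C's domain is down to {13}, so C = 13. Strike 13 from D, E.
A's domain is down to {11}, so A = 11. Strike 11 from E.
E has just one choice, so E = 3. Remove 3 from D.
D has just one choice, so D = 12.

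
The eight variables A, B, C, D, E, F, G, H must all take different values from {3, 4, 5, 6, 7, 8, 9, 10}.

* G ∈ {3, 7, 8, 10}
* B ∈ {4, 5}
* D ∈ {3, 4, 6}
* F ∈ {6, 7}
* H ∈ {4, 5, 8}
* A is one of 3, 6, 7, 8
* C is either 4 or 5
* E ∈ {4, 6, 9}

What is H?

Among the 8 variables, 9 fits only E (and all 8 values in {3, 4, 5, 6, 7, 8, 9, 10} must be used), so E = 9.
The 7 still-open variables draw from only 7 values {3, 4, 5, 6, 7, 8, 10}, so each is used; only G can be 10, hence G = 10.
The 2 variables B and C are confined to {4, 5}, which locks those values in; drop them from D, H.
So H = 8.

8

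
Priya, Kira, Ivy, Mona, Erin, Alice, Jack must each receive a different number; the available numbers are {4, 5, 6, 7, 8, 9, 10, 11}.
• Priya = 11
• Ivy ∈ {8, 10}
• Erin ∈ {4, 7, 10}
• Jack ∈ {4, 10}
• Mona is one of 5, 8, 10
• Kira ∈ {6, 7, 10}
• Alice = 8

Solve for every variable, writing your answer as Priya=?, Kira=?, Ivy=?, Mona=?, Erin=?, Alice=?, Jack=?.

Priya=11, Kira=6, Ivy=10, Mona=5, Erin=7, Alice=8, Jack=4

Priya must be 11 (only option left).
Alice must be 8 (only option left). So Ivy, Mona can't be 8.
Ivy must be 10 (only option left). Eliminate 10 elsewhere: Kira, Mona, Erin, Jack.
That leaves Mona = 5.
That leaves Jack = 4. So Erin can't be 4.
Erin's domain is down to {7}, so Erin = 7. Strike 7 from Kira.
That leaves Kira = 6.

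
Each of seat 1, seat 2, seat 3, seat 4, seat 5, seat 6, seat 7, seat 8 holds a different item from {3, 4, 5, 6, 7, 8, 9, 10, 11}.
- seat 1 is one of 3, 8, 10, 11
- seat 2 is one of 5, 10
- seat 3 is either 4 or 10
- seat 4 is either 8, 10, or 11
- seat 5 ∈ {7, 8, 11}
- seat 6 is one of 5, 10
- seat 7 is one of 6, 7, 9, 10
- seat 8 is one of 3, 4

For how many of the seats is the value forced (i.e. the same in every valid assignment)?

The 2 variables seat 2 and seat 6 are confined to {5, 10}, which locks those values in; drop them from seat 1, seat 3, seat 4, seat 7.
seat 3 must be 4 (only option left). Eliminate 4 elsewhere: seat 8.
seat 8 has just one choice, so seat 8 = 3. Eliminate 3 elsewhere: seat 1.
seat 1 and seat 4 between them cover only {8, 11} — a naked pair. Remove those values from seat 5.
seat 5's domain is down to {7}, so seat 5 = 7. Eliminate 7 elsewhere: seat 7.
Determined: seat 3=4, seat 5=7, seat 8=3. The other seats each still have more than one consistent value. That makes 3.

3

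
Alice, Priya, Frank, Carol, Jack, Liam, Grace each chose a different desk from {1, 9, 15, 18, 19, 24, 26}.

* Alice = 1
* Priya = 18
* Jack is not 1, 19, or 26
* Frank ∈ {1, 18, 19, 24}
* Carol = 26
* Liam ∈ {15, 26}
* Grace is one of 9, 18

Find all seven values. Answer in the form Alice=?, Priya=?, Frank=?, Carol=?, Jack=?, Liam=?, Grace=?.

Alice must be 1 (only option left). So Frank can't be 1.
That leaves Priya = 18. Strike 18 from Frank, Jack, Grace.
That leaves Carol = 26. Remove 26 from Liam.
That leaves Liam = 15. Eliminate 15 elsewhere: Jack.
Grace has just one choice, so Grace = 9. Eliminate 9 elsewhere: Jack.
Jack must be 24 (only option left). So Frank can't be 24.
That leaves Frank = 19.

Alice=1, Priya=18, Frank=19, Carol=26, Jack=24, Liam=15, Grace=9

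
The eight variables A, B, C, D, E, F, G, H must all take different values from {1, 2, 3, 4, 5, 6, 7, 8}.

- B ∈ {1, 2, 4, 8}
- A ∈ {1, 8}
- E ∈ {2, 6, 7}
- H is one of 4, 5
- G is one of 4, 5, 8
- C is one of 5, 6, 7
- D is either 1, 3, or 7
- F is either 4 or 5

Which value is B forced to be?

The 8 variables draw from only 8 values {1, 2, 3, 4, 5, 6, 7, 8}, so each is used; only D can be 3, hence D = 3.
F and H between them cover only {4, 5} — a naked pair. Remove those values from B, C, G.
G's domain is down to {8}, so G = 8. Remove 8 from A, B.
That leaves A = 1. So B can't be 1.
So B = 2.

2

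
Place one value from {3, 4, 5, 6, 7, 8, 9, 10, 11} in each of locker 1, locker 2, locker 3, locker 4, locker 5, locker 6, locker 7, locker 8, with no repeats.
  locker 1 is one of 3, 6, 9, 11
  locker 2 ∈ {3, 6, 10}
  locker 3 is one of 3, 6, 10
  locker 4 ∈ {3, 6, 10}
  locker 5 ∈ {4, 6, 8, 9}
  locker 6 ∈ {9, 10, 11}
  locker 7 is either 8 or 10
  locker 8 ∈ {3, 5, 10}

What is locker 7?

8

The 8 variables draw from only 8 values {3, 4, 5, 6, 8, 9, 10, 11}, so each is used; only locker 5 can be 4, hence locker 5 = 4.
The 7 still-open variables together cover exactly {3, 5, 6, 8, 9, 10, 11} — 7 values for 7 variables — and 5 appears only in locker 8's list, so locker 8 = 5.
The 6 still-open variables draw from only 6 values {3, 6, 8, 9, 10, 11}, so each is used; only locker 7 can be 8, hence locker 7 = 8.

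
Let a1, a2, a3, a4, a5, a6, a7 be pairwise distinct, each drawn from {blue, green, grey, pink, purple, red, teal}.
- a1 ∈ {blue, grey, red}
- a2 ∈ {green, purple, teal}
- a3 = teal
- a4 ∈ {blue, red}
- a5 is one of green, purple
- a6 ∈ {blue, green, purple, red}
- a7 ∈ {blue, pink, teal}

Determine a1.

a3 has just one choice, so a3 = teal. Strike teal from a2, a7.
The 6 still-open variables draw from only 6 values {blue, green, grey, pink, purple, red}, so each is used; only a1 can be grey, hence a1 = grey.

grey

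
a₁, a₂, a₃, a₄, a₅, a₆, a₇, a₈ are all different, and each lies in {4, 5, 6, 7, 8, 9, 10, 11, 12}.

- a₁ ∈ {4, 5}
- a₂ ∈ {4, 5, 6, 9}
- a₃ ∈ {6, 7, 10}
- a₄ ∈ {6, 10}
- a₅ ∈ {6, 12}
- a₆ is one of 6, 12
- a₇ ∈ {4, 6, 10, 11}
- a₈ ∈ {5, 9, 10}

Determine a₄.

The 8 variables together cover exactly {4, 5, 6, 7, 9, 10, 11, 12} — 8 values for 8 variables — and 7 appears only in a₃'s list, so a₃ = 7.
Among the 7 still-open variables, 11 fits only a₇ (and all 7 values in {4, 5, 6, 9, 10, 11, 12} must be used), so a₇ = 11.
a₅ and a₆ between them cover only {6, 12} — a naked pair. Remove those values from a₂, a₄.
So a₄ = 10.

10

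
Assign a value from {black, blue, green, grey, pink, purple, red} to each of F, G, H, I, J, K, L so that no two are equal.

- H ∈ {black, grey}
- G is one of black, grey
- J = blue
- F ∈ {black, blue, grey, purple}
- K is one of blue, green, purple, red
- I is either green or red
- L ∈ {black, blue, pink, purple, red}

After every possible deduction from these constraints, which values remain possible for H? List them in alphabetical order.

J must be blue (only option left). Eliminate blue elsewhere: F, K, L.
The 6 still-open variables together cover exactly {black, green, grey, pink, purple, red} — 6 values for 6 variables — and pink appears only in L's list, so L = pink.
G and H share exactly the 2 values {black, grey}; by pigeonhole those values go to them, so strike black, grey from F.
That leaves F = purple. Eliminate purple elsewhere: K.
No further eliminations apply; H can still be any of black, grey.

black, grey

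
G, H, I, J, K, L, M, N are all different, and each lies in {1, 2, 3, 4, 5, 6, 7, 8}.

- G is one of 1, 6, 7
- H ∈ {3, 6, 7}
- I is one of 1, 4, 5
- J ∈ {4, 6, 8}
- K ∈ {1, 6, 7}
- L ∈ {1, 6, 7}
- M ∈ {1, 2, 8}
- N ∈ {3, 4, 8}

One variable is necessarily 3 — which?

The 8 variables draw from only 8 values {1, 2, 3, 4, 5, 6, 7, 8}, so each is used; only M can be 2, hence M = 2.
Among the 7 still-open variables, 5 fits only I (and all 7 values in {1, 3, 4, 5, 6, 7, 8} must be used), so I = 5.
G, K, L between them cover only {1, 6, 7} — a naked triple. Remove those values from H, J.
So 3 goes to H.

H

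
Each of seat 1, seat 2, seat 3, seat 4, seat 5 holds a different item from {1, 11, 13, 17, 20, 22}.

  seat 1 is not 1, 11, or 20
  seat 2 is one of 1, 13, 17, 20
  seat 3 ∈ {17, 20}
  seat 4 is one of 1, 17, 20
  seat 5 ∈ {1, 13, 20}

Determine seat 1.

22

The 5 variables draw from only 5 values {1, 13, 17, 20, 22}, so each is used; only seat 1 can be 22, hence seat 1 = 22.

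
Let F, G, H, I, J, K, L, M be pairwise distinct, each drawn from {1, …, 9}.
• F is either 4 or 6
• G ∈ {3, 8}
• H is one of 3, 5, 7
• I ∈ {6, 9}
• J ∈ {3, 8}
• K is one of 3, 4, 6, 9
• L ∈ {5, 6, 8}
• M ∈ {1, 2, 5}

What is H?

7

G and J share exactly the 2 values {3, 8}; by pigeonhole those values go to them, so strike 3, 8 from H, K, L.
The 3 variables F, I, K are confined to {4, 6, 9}, which locks those values in; drop them from L.
L has just one choice, so L = 5. So H, M can't be 5.
So H = 7.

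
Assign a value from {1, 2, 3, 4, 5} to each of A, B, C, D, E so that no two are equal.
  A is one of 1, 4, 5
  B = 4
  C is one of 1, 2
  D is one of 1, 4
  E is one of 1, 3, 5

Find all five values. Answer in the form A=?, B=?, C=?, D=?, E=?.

A=5, B=4, C=2, D=1, E=3

B must be 4 (only option left). So A, D can't be 4.
That leaves D = 1. Remove 1 from A, C, E.
That leaves A = 5. Remove 5 from E.
That leaves C = 2.
E's domain is down to {3}, so E = 3.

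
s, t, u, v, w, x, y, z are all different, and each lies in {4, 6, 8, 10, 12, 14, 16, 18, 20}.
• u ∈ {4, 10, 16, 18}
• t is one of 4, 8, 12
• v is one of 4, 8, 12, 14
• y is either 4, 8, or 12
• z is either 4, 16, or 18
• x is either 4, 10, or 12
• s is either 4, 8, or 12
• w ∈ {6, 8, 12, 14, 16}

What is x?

10

The 8 variables together cover exactly {4, 6, 8, 10, 12, 14, 16, 18} — 8 values for 8 variables — and 6 appears only in w's list, so w = 6.
Among the 7 still-open variables, 14 fits only v (and all 7 values in {4, 8, 10, 12, 14, 16, 18} must be used), so v = 14.
s, t, y share exactly the 3 values {4, 8, 12}; by pigeonhole those values go to them, so strike 4, 8, 12 from u, x, z.
So x = 10.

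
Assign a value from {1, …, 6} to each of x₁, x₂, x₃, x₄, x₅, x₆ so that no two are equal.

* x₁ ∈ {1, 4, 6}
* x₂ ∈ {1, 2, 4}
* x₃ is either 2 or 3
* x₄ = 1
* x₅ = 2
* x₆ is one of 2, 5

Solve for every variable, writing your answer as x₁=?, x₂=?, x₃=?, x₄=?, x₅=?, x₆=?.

x₄'s domain is down to {1}, so x₄ = 1. Eliminate 1 elsewhere: x₁, x₂.
x₅'s domain is down to {2}, so x₅ = 2. Remove 2 from x₂, x₃, x₆.
x₆ must be 5 (only option left).
x₂'s domain is down to {4}, so x₂ = 4. Eliminate 4 elsewhere: x₁.
x₃ has just one choice, so x₃ = 3.
That leaves x₁ = 6.

x₁=6, x₂=4, x₃=3, x₄=1, x₅=2, x₆=5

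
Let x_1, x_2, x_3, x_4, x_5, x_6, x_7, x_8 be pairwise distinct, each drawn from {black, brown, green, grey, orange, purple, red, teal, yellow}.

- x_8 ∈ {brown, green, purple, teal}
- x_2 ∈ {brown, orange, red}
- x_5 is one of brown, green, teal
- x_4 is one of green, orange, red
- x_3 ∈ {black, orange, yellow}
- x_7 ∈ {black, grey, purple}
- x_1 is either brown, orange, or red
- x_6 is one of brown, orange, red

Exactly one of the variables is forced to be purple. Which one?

x_8

x_1, x_2, x_6 share exactly the 3 values {brown, orange, red}; by pigeonhole those values go to them, so strike brown, orange, red from x_3, x_4, x_5, x_8.
x_4 must be green (only option left). Strike green from x_5, x_8.
x_5's domain is down to {teal}, so x_5 = teal. Eliminate teal elsewhere: x_8.
So purple goes to x_8.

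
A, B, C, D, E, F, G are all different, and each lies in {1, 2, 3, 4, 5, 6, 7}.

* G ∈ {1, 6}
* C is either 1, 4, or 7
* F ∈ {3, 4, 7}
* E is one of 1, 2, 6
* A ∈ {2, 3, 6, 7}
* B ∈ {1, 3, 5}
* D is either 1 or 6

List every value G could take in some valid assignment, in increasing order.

1, 6

The 7 variables together cover exactly {1, 2, 3, 4, 5, 6, 7} — 7 values for 7 variables — and 5 appears only in B's list, so B = 5.
D and G share exactly the 2 values {1, 6}; by pigeonhole those values go to them, so strike 1, 6 from A, C, E.
E must be 2 (only option left). So A can't be 2.
No further eliminations apply; G can still be any of 1, 6.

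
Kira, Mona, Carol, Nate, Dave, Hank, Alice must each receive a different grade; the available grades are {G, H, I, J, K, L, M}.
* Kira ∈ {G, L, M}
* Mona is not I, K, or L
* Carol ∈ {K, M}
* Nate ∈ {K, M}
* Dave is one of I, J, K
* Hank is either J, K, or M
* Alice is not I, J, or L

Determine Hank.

J

The 7 variables together cover exactly {G, H, I, J, K, L, M} — 7 values for 7 variables — and I appears only in Dave's list, so Dave = I.
Among the 6 still-open variables, L fits only Kira (and all 6 values in {G, H, J, K, L, M} must be used), so Kira = L.
Carol and Nate share exactly the 2 values {K, M}; by pigeonhole those values go to them, so strike K, M from Mona, Hank, Alice.
So Hank = J.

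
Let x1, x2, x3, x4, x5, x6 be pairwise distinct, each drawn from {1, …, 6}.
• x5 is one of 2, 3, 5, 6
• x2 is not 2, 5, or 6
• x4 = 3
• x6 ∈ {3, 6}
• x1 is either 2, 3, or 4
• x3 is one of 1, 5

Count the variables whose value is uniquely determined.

2

x4 has just one choice, so x4 = 3. Remove 3 from x1, x2, x5, x6.
x6's domain is down to {6}, so x6 = 6. So x5 can't be 6.
Determined: x4=3, x6=6. The other variables each still have more than one consistent value. That makes 2.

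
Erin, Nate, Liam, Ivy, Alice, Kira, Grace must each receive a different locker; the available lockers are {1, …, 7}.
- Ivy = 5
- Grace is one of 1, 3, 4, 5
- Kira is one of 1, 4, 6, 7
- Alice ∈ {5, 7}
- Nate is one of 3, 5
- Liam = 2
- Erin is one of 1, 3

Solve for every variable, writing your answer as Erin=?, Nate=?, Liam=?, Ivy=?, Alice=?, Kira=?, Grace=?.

Liam's domain is down to {2}, so Liam = 2.
Ivy's domain is down to {5}, so Ivy = 5. So Nate, Alice, Grace can't be 5.
Alice has just one choice, so Alice = 7. Remove 7 from Kira.
That leaves Nate = 3. Eliminate 3 elsewhere: Erin, Grace.
Erin must be 1 (only option left). So Kira, Grace can't be 1.
Grace has just one choice, so Grace = 4. Strike 4 from Kira.
Kira has just one choice, so Kira = 6.

Erin=1, Nate=3, Liam=2, Ivy=5, Alice=7, Kira=6, Grace=4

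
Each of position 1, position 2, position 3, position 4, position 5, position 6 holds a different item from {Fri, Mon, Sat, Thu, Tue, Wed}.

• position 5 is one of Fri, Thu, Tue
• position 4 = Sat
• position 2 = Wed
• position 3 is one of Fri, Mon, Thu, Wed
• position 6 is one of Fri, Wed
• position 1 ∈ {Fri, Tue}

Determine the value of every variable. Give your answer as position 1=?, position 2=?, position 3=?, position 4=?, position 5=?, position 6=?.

position 2's domain is down to {Wed}, so position 2 = Wed. Eliminate Wed elsewhere: position 3, position 6.
That leaves position 4 = Sat.
position 6 has just one choice, so position 6 = Fri. So position 1, position 3, position 5 can't be Fri.
position 1 must be Tue (only option left). Strike Tue from position 5.
position 5 has just one choice, so position 5 = Thu. So position 3 can't be Thu.
That leaves position 3 = Mon.

position 1=Tue, position 2=Wed, position 3=Mon, position 4=Sat, position 5=Thu, position 6=Fri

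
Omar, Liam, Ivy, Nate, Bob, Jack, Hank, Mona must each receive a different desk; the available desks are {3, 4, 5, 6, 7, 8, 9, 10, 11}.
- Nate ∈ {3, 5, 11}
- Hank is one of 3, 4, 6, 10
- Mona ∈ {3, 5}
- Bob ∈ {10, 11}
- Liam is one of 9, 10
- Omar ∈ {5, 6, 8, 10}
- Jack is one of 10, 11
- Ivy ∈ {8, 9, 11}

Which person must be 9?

The 8 variables draw from only 8 values {3, 4, 5, 6, 8, 9, 10, 11}, so each is used; only Hank can be 4, hence Hank = 4.
The 7 still-open variables draw from only 7 values {3, 5, 6, 8, 9, 10, 11}, so each is used; only Omar can be 6, hence Omar = 6.
Among the 6 still-open variables, 8 fits only Ivy (and all 6 values in {3, 5, 8, 9, 10, 11} must be used), so Ivy = 8.
The 5 still-open variables together cover exactly {3, 5, 9, 10, 11} — 5 values for 5 variables — and 9 appears only in Liam's list, so Liam = 9.

Liam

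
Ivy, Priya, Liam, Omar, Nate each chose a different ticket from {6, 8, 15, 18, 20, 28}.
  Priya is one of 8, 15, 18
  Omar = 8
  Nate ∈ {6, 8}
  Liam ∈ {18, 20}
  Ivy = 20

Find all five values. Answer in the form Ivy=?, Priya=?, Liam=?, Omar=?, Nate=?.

Ivy=20, Priya=15, Liam=18, Omar=8, Nate=6

Ivy must be 20 (only option left). So Liam can't be 20.
That leaves Liam = 18. So Priya can't be 18.
Omar's domain is down to {8}, so Omar = 8. Strike 8 from Priya, Nate.
Nate has just one choice, so Nate = 6.
Priya's domain is down to {15}, so Priya = 15.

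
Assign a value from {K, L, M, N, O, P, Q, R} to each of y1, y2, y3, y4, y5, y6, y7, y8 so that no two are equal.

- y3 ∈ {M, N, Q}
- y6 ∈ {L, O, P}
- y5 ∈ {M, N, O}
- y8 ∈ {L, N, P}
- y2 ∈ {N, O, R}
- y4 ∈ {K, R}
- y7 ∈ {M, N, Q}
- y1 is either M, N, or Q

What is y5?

The 8 variables draw from only 8 values {K, L, M, N, O, P, Q, R}, so each is used; only y4 can be K, hence y4 = K.
The 7 still-open variables together cover exactly {L, M, N, O, P, Q, R} — 7 values for 7 variables — and R appears only in y2's list, so y2 = R.
y1, y3, y7 between them cover only {M, N, Q} — a naked triple. Remove those values from y5, y8.
So y5 = O.

O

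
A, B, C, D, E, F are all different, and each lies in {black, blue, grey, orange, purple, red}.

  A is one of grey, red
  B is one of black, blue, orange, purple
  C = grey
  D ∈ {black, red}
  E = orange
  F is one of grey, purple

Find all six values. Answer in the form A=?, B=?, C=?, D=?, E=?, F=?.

C must be grey (only option left). Eliminate grey elsewhere: A, F.
E must be orange (only option left). So B can't be orange.
F must be purple (only option left). Remove purple from B.
A has just one choice, so A = red. Remove red from D.
D has just one choice, so D = black. Strike black from B.
B has just one choice, so B = blue.

A=red, B=blue, C=grey, D=black, E=orange, F=purple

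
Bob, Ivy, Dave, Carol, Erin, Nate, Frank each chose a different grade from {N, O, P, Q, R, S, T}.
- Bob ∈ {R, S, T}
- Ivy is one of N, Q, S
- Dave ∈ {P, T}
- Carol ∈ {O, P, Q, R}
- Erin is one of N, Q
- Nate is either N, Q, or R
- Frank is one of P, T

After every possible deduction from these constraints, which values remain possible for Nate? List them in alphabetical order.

N, Q, R

The 7 variables together cover exactly {N, O, P, Q, R, S, T} — 7 values for 7 variables — and O appears only in Carol's list, so Carol = O.
Dave and Frank between them cover only {P, T} — a naked pair. Remove those values from Bob.
No further eliminations apply; Nate can still be any of N, Q, R.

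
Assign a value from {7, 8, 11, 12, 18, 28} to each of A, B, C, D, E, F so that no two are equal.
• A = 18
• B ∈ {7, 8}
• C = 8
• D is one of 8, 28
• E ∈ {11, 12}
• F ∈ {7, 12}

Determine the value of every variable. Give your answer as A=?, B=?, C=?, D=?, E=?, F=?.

A=18, B=7, C=8, D=28, E=11, F=12

A must be 18 (only option left).
That leaves C = 8. Eliminate 8 elsewhere: B, D.
That leaves D = 28.
That leaves B = 7. Strike 7 from F.
F has just one choice, so F = 12. Remove 12 from E.
E's domain is down to {11}, so E = 11.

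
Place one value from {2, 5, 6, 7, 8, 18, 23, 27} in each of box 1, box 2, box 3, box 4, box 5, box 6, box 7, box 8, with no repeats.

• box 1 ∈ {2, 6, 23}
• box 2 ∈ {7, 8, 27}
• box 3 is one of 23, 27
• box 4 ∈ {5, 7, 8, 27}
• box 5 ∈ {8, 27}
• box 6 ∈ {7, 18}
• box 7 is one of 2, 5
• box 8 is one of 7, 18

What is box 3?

Among the 8 variables, 6 fits only box 1 (and all 8 values in {2, 5, 6, 7, 8, 18, 23, 27} must be used), so box 1 = 6.
The 7 still-open variables together cover exactly {2, 5, 7, 8, 18, 23, 27} — 7 values for 7 variables — and 2 appears only in box 7's list, so box 7 = 2.
The 6 still-open variables together cover exactly {5, 7, 8, 18, 23, 27} — 6 values for 6 variables — and 5 appears only in box 4's list, so box 4 = 5.
Among the 5 still-open variables, 23 fits only box 3 (and all 5 values in {7, 8, 18, 23, 27} must be used), so box 3 = 23.

23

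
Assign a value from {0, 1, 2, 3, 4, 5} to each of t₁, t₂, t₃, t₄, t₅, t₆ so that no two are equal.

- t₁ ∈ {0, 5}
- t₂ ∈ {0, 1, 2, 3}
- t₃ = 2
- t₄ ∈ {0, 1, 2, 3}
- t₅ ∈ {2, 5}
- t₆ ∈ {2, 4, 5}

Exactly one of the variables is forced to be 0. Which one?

t₁

t₃ has just one choice, so t₃ = 2. So t₂, t₄, t₅, t₆ can't be 2.
That leaves t₅ = 5. So t₁, t₆ can't be 5.
So 0 goes to t₁.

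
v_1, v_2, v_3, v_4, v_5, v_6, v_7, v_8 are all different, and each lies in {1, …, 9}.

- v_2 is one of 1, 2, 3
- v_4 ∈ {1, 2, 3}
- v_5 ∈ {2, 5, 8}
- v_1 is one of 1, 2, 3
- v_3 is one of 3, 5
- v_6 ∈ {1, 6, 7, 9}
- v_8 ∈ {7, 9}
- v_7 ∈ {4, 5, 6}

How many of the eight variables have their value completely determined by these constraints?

v_1, v_2, v_4 between them cover only {1, 2, 3} — a naked triple. Remove those values from v_3, v_5, v_6.
v_3 must be 5 (only option left). Eliminate 5 elsewhere: v_5, v_7.
v_5 has just one choice, so v_5 = 8.
Determined: v_3=5, v_5=8. The other variables each still have more than one consistent value. That makes 2.

2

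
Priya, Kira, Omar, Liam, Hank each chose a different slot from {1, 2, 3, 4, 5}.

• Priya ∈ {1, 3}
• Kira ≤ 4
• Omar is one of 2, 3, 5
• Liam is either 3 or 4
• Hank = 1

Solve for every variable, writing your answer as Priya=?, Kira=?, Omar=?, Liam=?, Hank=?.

Priya=3, Kira=2, Omar=5, Liam=4, Hank=1

Hank must be 1 (only option left). Eliminate 1 elsewhere: Priya, Kira.
Priya has just one choice, so Priya = 3. Strike 3 from Kira, Omar, Liam.
That leaves Liam = 4. Eliminate 4 elsewhere: Kira.
That leaves Kira = 2. Remove 2 from Omar.
Omar's domain is down to {5}, so Omar = 5.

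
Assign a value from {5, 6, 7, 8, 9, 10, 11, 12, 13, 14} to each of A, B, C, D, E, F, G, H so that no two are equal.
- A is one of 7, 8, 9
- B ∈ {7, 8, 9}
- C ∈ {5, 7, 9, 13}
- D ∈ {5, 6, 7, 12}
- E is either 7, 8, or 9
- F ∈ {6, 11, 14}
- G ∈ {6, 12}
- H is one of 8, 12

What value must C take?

A, B, E share exactly the 3 values {7, 8, 9}; by pigeonhole those values go to them, so strike 7, 8, 9 from C, D, H.
That leaves H = 12. Eliminate 12 elsewhere: D, G.
G must be 6 (only option left). So D, F can't be 6.
D must be 5 (only option left). Eliminate 5 elsewhere: C.
So C = 13.

13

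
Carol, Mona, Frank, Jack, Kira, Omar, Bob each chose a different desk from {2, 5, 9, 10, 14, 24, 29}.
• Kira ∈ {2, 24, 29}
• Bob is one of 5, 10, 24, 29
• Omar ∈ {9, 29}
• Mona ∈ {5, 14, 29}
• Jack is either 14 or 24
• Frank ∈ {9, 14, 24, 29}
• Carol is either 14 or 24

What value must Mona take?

5

The 7 variables draw from only 7 values {2, 5, 9, 10, 14, 24, 29}, so each is used; only Kira can be 2, hence Kira = 2.
The 6 still-open variables together cover exactly {5, 9, 10, 14, 24, 29} — 6 values for 6 variables — and 10 appears only in Bob's list, so Bob = 10.
The 5 still-open variables together cover exactly {5, 9, 14, 24, 29} — 5 values for 5 variables — and 5 appears only in Mona's list, so Mona = 5.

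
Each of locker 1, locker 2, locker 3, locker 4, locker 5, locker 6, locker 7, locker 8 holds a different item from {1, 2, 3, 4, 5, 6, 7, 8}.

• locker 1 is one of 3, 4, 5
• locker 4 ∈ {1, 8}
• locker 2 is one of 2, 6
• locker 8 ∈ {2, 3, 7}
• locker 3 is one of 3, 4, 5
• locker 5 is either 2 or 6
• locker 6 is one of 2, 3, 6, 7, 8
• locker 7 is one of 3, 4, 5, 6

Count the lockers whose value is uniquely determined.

The 8 variables draw from only 8 values {1, 2, 3, 4, 5, 6, 7, 8}, so each is used; only locker 4 can be 1, hence locker 4 = 1.
The 7 still-open variables together cover exactly {2, 3, 4, 5, 6, 7, 8} — 7 values for 7 variables — and 8 appears only in locker 6's list, so locker 6 = 8.
The 6 still-open variables draw from only 6 values {2, 3, 4, 5, 6, 7}, so each is used; only locker 8 can be 7, hence locker 8 = 7.
locker 2 and locker 5 share exactly the 2 values {2, 6}; by pigeonhole those values go to them, so strike 2, 6 from locker 7.
Determined: locker 4=1, locker 6=8, locker 8=7. The other lockers each still have more than one consistent value. That makes 3.

3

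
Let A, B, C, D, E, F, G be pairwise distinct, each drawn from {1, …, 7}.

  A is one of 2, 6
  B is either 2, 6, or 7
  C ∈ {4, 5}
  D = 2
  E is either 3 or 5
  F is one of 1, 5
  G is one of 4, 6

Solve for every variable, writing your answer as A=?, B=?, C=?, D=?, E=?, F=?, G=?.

A=6, B=7, C=5, D=2, E=3, F=1, G=4

D has just one choice, so D = 2. So A, B can't be 2.
That leaves A = 6. Strike 6 from B, G.
B must be 7 (only option left).
G has just one choice, so G = 4. Eliminate 4 elsewhere: C.
C's domain is down to {5}, so C = 5. So E, F can't be 5.
E's domain is down to {3}, so E = 3.
That leaves F = 1.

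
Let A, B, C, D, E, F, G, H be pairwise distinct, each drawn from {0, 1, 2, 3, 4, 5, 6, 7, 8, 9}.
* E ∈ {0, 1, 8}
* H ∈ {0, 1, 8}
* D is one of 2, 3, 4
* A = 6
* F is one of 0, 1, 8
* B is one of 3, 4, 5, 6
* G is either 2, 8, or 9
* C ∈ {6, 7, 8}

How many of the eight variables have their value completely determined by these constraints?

A's domain is down to {6}, so A = 6. Strike 6 from B, C.
E, F, H between them cover only {0, 1, 8} — a naked triple. Remove those values from C, G.
C must be 7 (only option left).
Determined: A=6, C=7. The other variables each still have more than one consistent value. That makes 2.

2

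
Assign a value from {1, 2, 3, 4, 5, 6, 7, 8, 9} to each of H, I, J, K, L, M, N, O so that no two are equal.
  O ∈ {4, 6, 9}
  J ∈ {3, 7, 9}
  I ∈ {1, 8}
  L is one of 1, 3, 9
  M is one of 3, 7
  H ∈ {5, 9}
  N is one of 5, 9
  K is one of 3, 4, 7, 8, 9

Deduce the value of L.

The 8 variables draw from only 8 values {1, 3, 4, 5, 6, 7, 8, 9}, so each is used; only O can be 6, hence O = 6.
The 7 still-open variables together cover exactly {1, 3, 4, 5, 7, 8, 9} — 7 values for 7 variables — and 4 appears only in K's list, so K = 4.
The 6 still-open variables draw from only 6 values {1, 3, 5, 7, 8, 9}, so each is used; only I can be 8, hence I = 8.
The 5 still-open variables draw from only 5 values {1, 3, 5, 7, 9}, so each is used; only L can be 1, hence L = 1.

1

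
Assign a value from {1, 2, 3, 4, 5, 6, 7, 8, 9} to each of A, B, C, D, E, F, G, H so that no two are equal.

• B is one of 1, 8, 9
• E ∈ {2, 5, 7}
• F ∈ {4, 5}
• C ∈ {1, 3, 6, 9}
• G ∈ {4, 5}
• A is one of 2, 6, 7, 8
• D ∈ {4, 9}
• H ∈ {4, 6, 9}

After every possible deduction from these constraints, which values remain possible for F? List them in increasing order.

4, 5

F and G between them cover only {4, 5} — a naked pair. Remove those values from D, E, H.
D must be 9 (only option left). Remove 9 from B, C, H.
H's domain is down to {6}, so H = 6. Strike 6 from A, C.
No further eliminations apply; F can still be any of 4, 5.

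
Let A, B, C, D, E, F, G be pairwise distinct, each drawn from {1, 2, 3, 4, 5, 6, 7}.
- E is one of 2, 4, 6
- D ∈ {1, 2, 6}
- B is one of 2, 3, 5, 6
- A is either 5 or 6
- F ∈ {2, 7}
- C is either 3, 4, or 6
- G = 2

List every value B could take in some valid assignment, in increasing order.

G's domain is down to {2}, so G = 2. So B, D, E, F can't be 2.
F has just one choice, so F = 7.
The 5 still-open variables draw from only 5 values {1, 3, 4, 5, 6}, so each is used; only D can be 1, hence D = 1.
No further eliminations apply; B can still be any of 3, 5, 6.

3, 5, 6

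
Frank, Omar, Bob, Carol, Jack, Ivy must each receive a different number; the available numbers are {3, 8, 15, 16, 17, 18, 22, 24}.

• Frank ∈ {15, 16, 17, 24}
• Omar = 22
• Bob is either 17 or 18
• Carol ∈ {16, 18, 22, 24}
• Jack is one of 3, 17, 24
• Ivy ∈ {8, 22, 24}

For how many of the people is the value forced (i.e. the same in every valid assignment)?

Omar's domain is down to {22}, so Omar = 22. So Carol, Ivy can't be 22.
Determined: Omar=22. The other people each still have more than one consistent value. That makes 1.

1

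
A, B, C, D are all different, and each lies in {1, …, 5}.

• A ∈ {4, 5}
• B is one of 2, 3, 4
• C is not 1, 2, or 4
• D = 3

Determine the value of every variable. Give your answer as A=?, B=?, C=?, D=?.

D must be 3 (only option left). Eliminate 3 elsewhere: B, C.
C must be 5 (only option left). So A can't be 5.
That leaves A = 4. Eliminate 4 elsewhere: B.
That leaves B = 2.

A=4, B=2, C=5, D=3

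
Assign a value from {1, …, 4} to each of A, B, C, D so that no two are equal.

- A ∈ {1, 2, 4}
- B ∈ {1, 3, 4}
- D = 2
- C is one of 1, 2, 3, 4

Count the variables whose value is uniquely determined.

D must be 2 (only option left). Strike 2 from A, C.
Determined: D=2. The other variables each still have more than one consistent value. That makes 1.

1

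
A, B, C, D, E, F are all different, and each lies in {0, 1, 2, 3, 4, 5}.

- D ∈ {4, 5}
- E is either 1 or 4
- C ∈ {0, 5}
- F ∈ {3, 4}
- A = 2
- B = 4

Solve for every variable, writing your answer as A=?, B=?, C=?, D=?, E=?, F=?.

A=2, B=4, C=0, D=5, E=1, F=3

A's domain is down to {2}, so A = 2.
B must be 4 (only option left). Strike 4 from D, E, F.
D's domain is down to {5}, so D = 5. So C can't be 5.
E must be 1 (only option left).
That leaves F = 3.
C must be 0 (only option left).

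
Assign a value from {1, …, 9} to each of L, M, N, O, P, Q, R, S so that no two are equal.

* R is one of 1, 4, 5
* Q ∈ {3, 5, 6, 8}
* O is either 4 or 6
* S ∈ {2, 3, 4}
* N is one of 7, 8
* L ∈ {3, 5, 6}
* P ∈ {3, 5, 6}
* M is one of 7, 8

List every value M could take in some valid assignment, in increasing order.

7, 8

Among the 8 variables, 1 fits only R (and all 8 values in {1, 2, 3, 4, 5, 6, 7, 8} must be used), so R = 1.
The 7 still-open variables draw from only 7 values {2, 3, 4, 5, 6, 7, 8}, so each is used; only S can be 2, hence S = 2.
Among the 6 still-open variables, 4 fits only O (and all 6 values in {3, 4, 5, 6, 7, 8} must be used), so O = 4.
M and N between them cover only {7, 8} — a naked pair. Remove those values from Q.
No further eliminations apply; M can still be any of 7, 8.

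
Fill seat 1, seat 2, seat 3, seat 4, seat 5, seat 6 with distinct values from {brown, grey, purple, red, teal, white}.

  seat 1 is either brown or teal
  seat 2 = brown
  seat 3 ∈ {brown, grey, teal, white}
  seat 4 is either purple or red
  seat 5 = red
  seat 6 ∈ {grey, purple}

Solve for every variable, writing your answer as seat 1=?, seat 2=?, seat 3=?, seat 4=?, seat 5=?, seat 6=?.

seat 1=teal, seat 2=brown, seat 3=white, seat 4=purple, seat 5=red, seat 6=grey

seat 2 must be brown (only option left). Strike brown from seat 1, seat 3.
seat 5 must be red (only option left). Eliminate red elsewhere: seat 4.
That leaves seat 1 = teal. Remove teal from seat 3.
That leaves seat 4 = purple. Eliminate purple elsewhere: seat 6.
seat 6 has just one choice, so seat 6 = grey. Strike grey from seat 3.
That leaves seat 3 = white.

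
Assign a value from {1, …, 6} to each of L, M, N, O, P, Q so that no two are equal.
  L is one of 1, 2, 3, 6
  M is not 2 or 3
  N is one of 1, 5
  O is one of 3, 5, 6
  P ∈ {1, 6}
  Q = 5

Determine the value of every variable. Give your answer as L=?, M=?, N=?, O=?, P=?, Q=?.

L=2, M=4, N=1, O=3, P=6, Q=5

Q has just one choice, so Q = 5. Eliminate 5 elsewhere: M, N, O.
That leaves N = 1. Eliminate 1 elsewhere: L, M, P.
P's domain is down to {6}, so P = 6. Remove 6 from L, M, O.
M has just one choice, so M = 4.
O has just one choice, so O = 3. Remove 3 from L.
L must be 2 (only option left).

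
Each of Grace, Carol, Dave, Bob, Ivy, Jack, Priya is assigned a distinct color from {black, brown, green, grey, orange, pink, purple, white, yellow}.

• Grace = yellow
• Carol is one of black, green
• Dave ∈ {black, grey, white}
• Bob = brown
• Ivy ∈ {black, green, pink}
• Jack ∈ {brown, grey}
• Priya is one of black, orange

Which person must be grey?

Jack

Grace must be yellow (only option left).
Bob has just one choice, so Bob = brown. Eliminate brown elsewhere: Jack.
So grey goes to Jack.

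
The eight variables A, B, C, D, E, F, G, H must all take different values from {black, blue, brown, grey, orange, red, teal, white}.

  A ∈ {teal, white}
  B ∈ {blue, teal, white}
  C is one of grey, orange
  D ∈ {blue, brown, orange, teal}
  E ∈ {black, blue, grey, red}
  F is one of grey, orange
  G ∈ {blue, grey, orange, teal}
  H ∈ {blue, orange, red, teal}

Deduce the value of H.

red

Among the 8 variables, black fits only E (and all 8 values in {black, blue, brown, grey, orange, red, teal, white} must be used), so E = black.
The 7 still-open variables draw from only 7 values {blue, brown, grey, orange, red, teal, white}, so each is used; only D can be brown, hence D = brown.
Among the 6 still-open variables, red fits only H (and all 6 values in {blue, grey, orange, red, teal, white} must be used), so H = red.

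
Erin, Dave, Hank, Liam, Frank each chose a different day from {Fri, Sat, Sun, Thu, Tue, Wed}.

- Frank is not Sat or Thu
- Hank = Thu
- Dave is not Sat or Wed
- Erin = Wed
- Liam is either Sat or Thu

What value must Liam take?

Erin's domain is down to {Wed}, so Erin = Wed. Eliminate Wed elsewhere: Frank.
Hank must be Thu (only option left). So Dave, Liam can't be Thu.
So Liam = Sat.

Sat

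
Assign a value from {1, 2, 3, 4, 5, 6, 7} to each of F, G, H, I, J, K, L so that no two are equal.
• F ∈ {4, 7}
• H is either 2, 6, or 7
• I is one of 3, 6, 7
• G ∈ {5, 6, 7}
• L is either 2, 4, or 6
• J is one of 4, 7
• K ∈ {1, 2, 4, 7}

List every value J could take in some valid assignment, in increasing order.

The 7 variables draw from only 7 values {1, 2, 3, 4, 5, 6, 7}, so each is used; only K can be 1, hence K = 1.
The 6 still-open variables together cover exactly {2, 3, 4, 5, 6, 7} — 6 values for 6 variables — and 3 appears only in I's list, so I = 3.
The 5 still-open variables together cover exactly {2, 4, 5, 6, 7} — 5 values for 5 variables — and 5 appears only in G's list, so G = 5.
The 2 variables F and J are confined to {4, 7}, which locks those values in; drop them from H, L.
No further eliminations apply; J can still be any of 4, 7.

4, 7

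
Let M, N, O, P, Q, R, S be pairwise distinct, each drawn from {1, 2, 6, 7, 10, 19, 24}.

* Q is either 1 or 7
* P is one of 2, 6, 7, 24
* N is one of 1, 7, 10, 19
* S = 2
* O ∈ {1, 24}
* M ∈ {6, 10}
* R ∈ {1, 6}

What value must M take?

S must be 2 (only option left). Eliminate 2 elsewhere: P.
Among the 6 still-open variables, 19 fits only N (and all 6 values in {1, 6, 7, 10, 19, 24} must be used), so N = 19.
The 5 still-open variables draw from only 5 values {1, 6, 7, 10, 24}, so each is used; only M can be 10, hence M = 10.

10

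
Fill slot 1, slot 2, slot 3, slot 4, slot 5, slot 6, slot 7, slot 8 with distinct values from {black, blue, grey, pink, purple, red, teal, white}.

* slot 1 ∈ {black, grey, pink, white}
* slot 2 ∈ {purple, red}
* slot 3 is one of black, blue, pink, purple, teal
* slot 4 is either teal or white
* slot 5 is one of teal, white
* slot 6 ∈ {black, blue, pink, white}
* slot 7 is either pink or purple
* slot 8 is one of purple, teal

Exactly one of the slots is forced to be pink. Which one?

Among the 8 variables, grey fits only slot 1 (and all 8 values in {black, blue, grey, pink, purple, red, teal, white} must be used), so slot 1 = grey.
The 7 still-open variables together cover exactly {black, blue, pink, purple, red, teal, white} — 7 values for 7 variables — and red appears only in slot 2's list, so slot 2 = red.
slot 4 and slot 5 share exactly the 2 values {teal, white}; by pigeonhole those values go to them, so strike teal, white from slot 3, slot 6, slot 8.
slot 8's domain is down to {purple}, so slot 8 = purple. Remove purple from slot 3, slot 7.
So pink goes to slot 7.

slot 7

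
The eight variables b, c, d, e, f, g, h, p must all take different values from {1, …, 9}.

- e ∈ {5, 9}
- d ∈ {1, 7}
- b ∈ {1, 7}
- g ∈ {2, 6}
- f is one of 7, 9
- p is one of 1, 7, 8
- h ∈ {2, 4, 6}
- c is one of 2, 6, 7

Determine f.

The 8 variables together cover exactly {1, 2, 4, 5, 6, 7, 8, 9} — 8 values for 8 variables — and 4 appears only in h's list, so h = 4.
The 7 still-open variables together cover exactly {1, 2, 5, 6, 7, 8, 9} — 7 values for 7 variables — and 5 appears only in e's list, so e = 5.
The 6 still-open variables together cover exactly {1, 2, 6, 7, 8, 9} — 6 values for 6 variables — and 8 appears only in p's list, so p = 8.
The 5 still-open variables together cover exactly {1, 2, 6, 7, 9} — 5 values for 5 variables — and 9 appears only in f's list, so f = 9.

9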